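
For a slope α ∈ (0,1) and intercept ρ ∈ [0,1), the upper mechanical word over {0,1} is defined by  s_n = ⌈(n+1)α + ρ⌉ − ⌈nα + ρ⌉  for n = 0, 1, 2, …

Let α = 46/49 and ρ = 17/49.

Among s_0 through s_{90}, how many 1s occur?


85

#1s = Σ_{n=0}^{90} s_n = Σ_{n=0}^{90} (⌈(n+1)α+ρ⌉ − ⌈nα+ρ⌉)
the sum telescopes: every ⌈nα+ρ⌉ with 0 < n < 91 appears once with + and once with −, leaving ⌈91α+ρ⌉ − ⌈0·α+ρ⌉
91α + ρ = (91·46 + 17) / 49 = 4203/49
ρ = 17/49
⌈4203/49⌉ = 86,  ⌈17/49⌉ = 1
#1s = 86 − 1 = 85


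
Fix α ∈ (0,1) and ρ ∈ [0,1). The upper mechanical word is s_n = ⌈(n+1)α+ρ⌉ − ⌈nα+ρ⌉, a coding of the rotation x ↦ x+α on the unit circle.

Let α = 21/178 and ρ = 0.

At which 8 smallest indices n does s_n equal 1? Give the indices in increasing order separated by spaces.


n=0: ⌈21/178⌉−⌈0/178⌉ = 1−0 = 1  ← one
n=1: ⌈42/178⌉−⌈21/178⌉ = 1−1 = 0
n=2: ⌈63/178⌉−⌈42/178⌉ = 1−1 = 0
n=3: ⌈84/178⌉−⌈63/178⌉ = 1−1 = 0
n=4: ⌈105/178⌉−⌈84/178⌉ = 1−1 = 0
n=5: ⌈126/178⌉−⌈105/178⌉ = 1−1 = 0
n=6: ⌈147/178⌉−⌈126/178⌉ = 1−1 = 0
n=7: ⌈168/178⌉−⌈147/178⌉ = 1−1 = 0
n=8: ⌈189/178⌉−⌈168/178⌉ = 2−1 = 1  ← one
n=9: ⌈210/178⌉−⌈189/178⌉ = 2−2 = 0
n=10: ⌈231/178⌉−⌈210/178⌉ = 2−2 = 0
n=11: ⌈252/178⌉−⌈231/178⌉ = 2−2 = 0
n=12: ⌈273/178⌉−⌈252/178⌉ = 2−2 = 0
n=13: ⌈294/178⌉−⌈273/178⌉ = 2−2 = 0
n=14: ⌈315/178⌉−⌈294/178⌉ = 2−2 = 0
n=15: ⌈336/178⌉−⌈315/178⌉ = 2−2 = 0
n=16: ⌈357/178⌉−⌈336/178⌉ = 3−2 = 1  ← one
n=17: ⌈378/178⌉−⌈357/178⌉ = 3−3 = 0
n=18: ⌈399/178⌉−⌈378/178⌉ = 3−3 = 0
n=19: ⌈420/178⌉−⌈399/178⌉ = 3−3 = 0
n=20: ⌈441/178⌉−⌈420/178⌉ = 3−3 = 0
n=21: ⌈462/178⌉−⌈441/178⌉ = 3−3 = 0
n=22: ⌈483/178⌉−⌈462/178⌉ = 3−3 = 0
n=23: ⌈504/178⌉−⌈483/178⌉ = 3−3 = 0
n=24: ⌈525/178⌉−⌈504/178⌉ = 3−3 = 0
n=25: ⌈546/178⌉−⌈525/178⌉ = 4−3 = 1  ← one
n=26: ⌈567/178⌉−⌈546/178⌉ = 4−4 = 0
n=27: ⌈588/178⌉−⌈567/178⌉ = 4−4 = 0
n=28: ⌈609/178⌉−⌈588/178⌉ = 4−4 = 0
n=29: ⌈630/178⌉−⌈609/178⌉ = 4−4 = 0
n=30: ⌈651/178⌉−⌈630/178⌉ = 4−4 = 0
n=31: ⌈672/178⌉−⌈651/178⌉ = 4−4 = 0
n=32: ⌈693/178⌉−⌈672/178⌉ = 4−4 = 0
n=33: ⌈714/178⌉−⌈693/178⌉ = 5−4 = 1  ← one
n=34: ⌈735/178⌉−⌈714/178⌉ = 5−5 = 0
n=35: ⌈756/178⌉−⌈735/178⌉ = 5−5 = 0
n=36: ⌈777/178⌉−⌈756/178⌉ = 5−5 = 0
n=37: ⌈798/178⌉−⌈777/178⌉ = 5−5 = 0
n=38: ⌈819/178⌉−⌈798/178⌉ = 5−5 = 0
n=39: ⌈840/178⌉−⌈819/178⌉ = 5−5 = 0
n=40: ⌈861/178⌉−⌈840/178⌉ = 5−5 = 0
n=41: ⌈882/178⌉−⌈861/178⌉ = 5−5 = 0
n=42: ⌈903/178⌉−⌈882/178⌉ = 6−5 = 1  ← one
n=43: ⌈924/178⌉−⌈903/178⌉ = 6−6 = 0
n=44: ⌈945/178⌉−⌈924/178⌉ = 6−6 = 0
n=45: ⌈966/178⌉−⌈945/178⌉ = 6−6 = 0
n=46: ⌈987/178⌉−⌈966/178⌉ = 6−6 = 0
n=47: ⌈1008/178⌉−⌈987/178⌉ = 6−6 = 0
n=48: ⌈1029/178⌉−⌈1008/178⌉ = 6−6 = 0
n=49: ⌈1050/178⌉−⌈1029/178⌉ = 6−6 = 0
n=50: ⌈1071/178⌉−⌈1050/178⌉ = 7−6 = 1  ← one
n=51: ⌈1092/178⌉−⌈1071/178⌉ = 7−7 = 0
n=52: ⌈1113/178⌉−⌈1092/178⌉ = 7−7 = 0
n=53: ⌈1134/178⌉−⌈1113/178⌉ = 7−7 = 0
n=54: ⌈1155/178⌉−⌈1134/178⌉ = 7−7 = 0
n=55: ⌈1176/178⌉−⌈1155/178⌉ = 7−7 = 0
n=56: ⌈1197/178⌉−⌈1176/178⌉ = 7−7 = 0
n=57: ⌈1218/178⌉−⌈1197/178⌉ = 7−7 = 0
n=58: ⌈1239/178⌉−⌈1218/178⌉ = 7−7 = 0
n=59: ⌈1260/178⌉−⌈1239/178⌉ = 8−7 = 1  ← one
positions of the first 8 ones: 0 8 16 25 33 42 50 59

0 8 16 25 33 42 50 59


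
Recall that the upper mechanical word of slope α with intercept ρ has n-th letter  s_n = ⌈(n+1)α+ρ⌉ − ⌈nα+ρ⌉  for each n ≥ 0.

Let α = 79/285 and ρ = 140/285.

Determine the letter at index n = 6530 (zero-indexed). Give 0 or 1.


0

(n+1)α + ρ = (6531·79 + 140) / 285 = 516089/285
nα + ρ     = (6530·79 + 140) / 285 = 516010/285
⌈516089/285⌉ = 1811,  ⌈516010/285⌉ = 1811
s_{6530} = 1811 − 1811 = 0


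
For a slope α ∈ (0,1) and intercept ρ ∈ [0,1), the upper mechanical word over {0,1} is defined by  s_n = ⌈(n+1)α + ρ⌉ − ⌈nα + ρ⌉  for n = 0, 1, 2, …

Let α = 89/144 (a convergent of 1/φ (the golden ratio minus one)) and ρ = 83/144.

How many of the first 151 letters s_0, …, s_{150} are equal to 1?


93

#1s = Σ_{n=0}^{150} s_n = Σ_{n=0}^{150} (⌈(n+1)α+ρ⌉ − ⌈nα+ρ⌉)
the sum telescopes: every ⌈nα+ρ⌉ with 0 < n < 151 appears once with + and once with −, leaving ⌈151α+ρ⌉ − ⌈0·α+ρ⌉
151α + ρ = (151·89 + 83) / 144 = 13522/144
ρ = 83/144
⌈13522/144⌉ = 94,  ⌈83/144⌉ = 1
#1s = 94 − 1 = 93


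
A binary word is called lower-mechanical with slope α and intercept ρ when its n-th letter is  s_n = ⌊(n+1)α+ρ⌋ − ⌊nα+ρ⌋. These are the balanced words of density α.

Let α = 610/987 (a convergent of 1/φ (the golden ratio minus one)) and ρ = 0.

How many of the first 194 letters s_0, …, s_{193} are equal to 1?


#1s = Σ_{n=0}^{193} s_n = Σ_{n=0}^{193} (⌊(n+1)α+ρ⌋ − ⌊nα+ρ⌋)
the sum telescopes: every ⌊nα+ρ⌋ with 0 < n < 194 appears once with + and once with −, leaving ⌊194α+ρ⌋ − ⌊0·α+ρ⌋
194α + ρ = (194·610) / 987 = 118340/987
ρ = 0/987
⌊118340/987⌋ = 119,  ⌊0/987⌋ = 0
#1s = 119 − 0 = 119

119


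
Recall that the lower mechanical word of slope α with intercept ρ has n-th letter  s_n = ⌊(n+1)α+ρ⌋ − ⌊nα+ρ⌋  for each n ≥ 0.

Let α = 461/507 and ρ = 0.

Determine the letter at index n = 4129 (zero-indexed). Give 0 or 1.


1

(n+1)α + ρ = (4130·461) / 507 = 1903930/507
nα + ρ     = (4129·461) / 507 = 1903469/507
⌊1903930/507⌋ = 3755,  ⌊1903469/507⌋ = 3754
s_{4129} = 3755 − 3754 = 1


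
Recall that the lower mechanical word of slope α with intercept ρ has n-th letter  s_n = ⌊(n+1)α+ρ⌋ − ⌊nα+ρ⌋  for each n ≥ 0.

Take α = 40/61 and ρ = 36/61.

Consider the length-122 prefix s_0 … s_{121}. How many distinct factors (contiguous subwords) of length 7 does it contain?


t_n = ⌊(n·40+36)/61⌋ for n = 0 … 122:
  n=0…9: ⌊36/61⌋=0 ⌊76/61⌋=1 ⌊116/61⌋=1 ⌊156/61⌋=2 ⌊196/61⌋=3 ⌊236/61⌋=3 ⌊276/61⌋=4 ⌊316/61⌋=5 ⌊356/61⌋=5 ⌊396/61⌋=6
  n=10…19: ⌊436/61⌋=7 ⌊476/61⌋=7 ⌊516/61⌋=8 ⌊556/61⌋=9 ⌊596/61⌋=9 ⌊636/61⌋=10 ⌊676/61⌋=11 ⌊716/61⌋=11 ⌊756/61⌋=12 ⌊796/61⌋=13
  n=20…29: ⌊836/61⌋=13 ⌊876/61⌋=14 ⌊916/61⌋=15 ⌊956/61⌋=15 ⌊996/61⌋=16 ⌊1036/61⌋=16 ⌊1076/61⌋=17 ⌊1116/61⌋=18 ⌊1156/61⌋=18 ⌊1196/61⌋=19
  n=30…39: ⌊1236/61⌋=20 ⌊1276/61⌋=20 ⌊1316/61⌋=21 ⌊1356/61⌋=22 ⌊1396/61⌋=22 ⌊1436/61⌋=23 ⌊1476/61⌋=24 ⌊1516/61⌋=24 ⌊1556/61⌋=25 ⌊1596/61⌋=26
  n=40…49: ⌊1636/61⌋=26 ⌊1676/61⌋=27 ⌊1716/61⌋=28 ⌊1756/61⌋=28 ⌊1796/61⌋=29 ⌊1836/61⌋=30 ⌊1876/61⌋=30 ⌊1916/61⌋=31 ⌊1956/61⌋=32 ⌊1996/61⌋=32
  n=50…59: ⌊2036/61⌋=33 ⌊2076/61⌋=34 ⌊2116/61⌋=34 ⌊2156/61⌋=35 ⌊2196/61⌋=36 ⌊2236/61⌋=36 ⌊2276/61⌋=37 ⌊2316/61⌋=37 ⌊2356/61⌋=38 ⌊2396/61⌋=39
  n=60…69: ⌊2436/61⌋=39 ⌊2476/61⌋=40 ⌊2516/61⌋=41 ⌊2556/61⌋=41 ⌊2596/61⌋=42 ⌊2636/61⌋=43 ⌊2676/61⌋=43 ⌊2716/61⌋=44 ⌊2756/61⌋=45 ⌊2796/61⌋=45
  n=70…79: ⌊2836/61⌋=46 ⌊2876/61⌋=47 ⌊2916/61⌋=47 ⌊2956/61⌋=48 ⌊2996/61⌋=49 ⌊3036/61⌋=49 ⌊3076/61⌋=50 ⌊3116/61⌋=51 ⌊3156/61⌋=51 ⌊3196/61⌋=52
  n=80…89: ⌊3236/61⌋=53 ⌊3276/61⌋=53 ⌊3316/61⌋=54 ⌊3356/61⌋=55 ⌊3396/61⌋=55 ⌊3436/61⌋=56 ⌊3476/61⌋=56 ⌊3516/61⌋=57 ⌊3556/61⌋=58 ⌊3596/61⌋=58
  n=90…99: ⌊3636/61⌋=59 ⌊3676/61⌋=60 ⌊3716/61⌋=60 ⌊3756/61⌋=61 ⌊3796/61⌋=62 ⌊3836/61⌋=62 ⌊3876/61⌋=63 ⌊3916/61⌋=64 ⌊3956/61⌋=64 ⌊3996/61⌋=65
  n=100…109: ⌊4036/61⌋=66 ⌊4076/61⌋=66 ⌊4116/61⌋=67 ⌊4156/61⌋=68 ⌊4196/61⌋=68 ⌊4236/61⌋=69 ⌊4276/61⌋=70 ⌊4316/61⌋=70 ⌊4356/61⌋=71 ⌊4396/61⌋=72
  n=110…119: ⌊4436/61⌋=72 ⌊4476/61⌋=73 ⌊4516/61⌋=74 ⌊4556/61⌋=74 ⌊4596/61⌋=75 ⌊4636/61⌋=76 ⌊4676/61⌋=76 ⌊4716/61⌋=77 ⌊4756/61⌋=77 ⌊4796/61⌋=78
  n=120…122: ⌊4836/61⌋=79 ⌊4876/61⌋=79 ⌊4916/61⌋=80
s_n = t_(n+1) − t_n for n = 0 … 121 gives
prefix = 10110110110110110110110101101101101101101101101101101101011011011011011011011011011010110110110110110110110110110110101101
slide a length-7 window over [0..6] … [115..121] (116 windows); first occurrence of each distinct factor:
  [  0..  6] 1011011
  [  1..  7] 0110110
  [  2..  8] 1101101
  [ 18.. 24] 1011010
  [ 19.. 25] 0110101
  [ 20.. 26] 1101011
  [ 21.. 27] 1010110
  [ 22.. 28] 0101101
  (the other 108 windows repeat one of these)
distinct factors: {0101101, 0110101, 0110110, 1010110, 1011010, 1011011, 1101011, 1101101}
count = 8  (Sturmian bound for length 7 is 8)

8


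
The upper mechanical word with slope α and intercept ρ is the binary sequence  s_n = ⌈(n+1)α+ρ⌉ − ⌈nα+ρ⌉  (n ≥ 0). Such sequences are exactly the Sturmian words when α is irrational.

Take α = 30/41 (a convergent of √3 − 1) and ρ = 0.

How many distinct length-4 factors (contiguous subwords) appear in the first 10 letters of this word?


4

t_n = ⌈(n·30)/41⌉ for n = 0 … 10:
  n=0…9: ⌈0/41⌉=0 ⌈30/41⌉=1 ⌈60/41⌉=2 ⌈90/41⌉=3 ⌈120/41⌉=3 ⌈150/41⌉=4 ⌈180/41⌉=5 ⌈210/41⌉=6 ⌈240/41⌉=6 ⌈270/41⌉=7
  n=10: ⌈300/41⌉=8
s_n = t_(n+1) − t_n for n = 0 … 9 gives
prefix = 1110111011
slide a length-4 window over [0..3] … [6..9] (7 windows); first occurrence of each distinct factor:
  [  0..  3] 1110
  [  1..  4] 1101
  [  2..  5] 1011
  [  3..  6] 0111
  (the other 3 windows repeat one of these)
distinct factors: {0111, 1011, 1101, 1110}
count = 4  (Sturmian bound for length 4 is 5)


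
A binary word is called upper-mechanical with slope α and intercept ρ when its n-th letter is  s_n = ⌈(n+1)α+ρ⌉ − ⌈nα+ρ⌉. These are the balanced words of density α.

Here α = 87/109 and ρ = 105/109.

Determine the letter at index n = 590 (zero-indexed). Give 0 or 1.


(n+1)α + ρ = (591·87 + 105) / 109 = 51522/109
nα + ρ     = (590·87 + 105) / 109 = 51435/109
⌈51522/109⌉ = 473,  ⌈51435/109⌉ = 472
s_{590} = 473 − 472 = 1

1


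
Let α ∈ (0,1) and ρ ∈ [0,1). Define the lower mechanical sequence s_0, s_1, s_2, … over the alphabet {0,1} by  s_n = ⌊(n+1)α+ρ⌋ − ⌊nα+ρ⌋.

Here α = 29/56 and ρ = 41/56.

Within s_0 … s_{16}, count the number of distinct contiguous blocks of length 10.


4

t_n = ⌊(n·29+41)/56⌋ for n = 0 … 17:
  n=0…9: ⌊41/56⌋=0 ⌊70/56⌋=1 ⌊99/56⌋=1 ⌊128/56⌋=2 ⌊157/56⌋=2 ⌊186/56⌋=3 ⌊215/56⌋=3 ⌊244/56⌋=4 ⌊273/56⌋=4 ⌊302/56⌋=5
  n=10…17: ⌊331/56⌋=5 ⌊360/56⌋=6 ⌊389/56⌋=6 ⌊418/56⌋=7 ⌊447/56⌋=7 ⌊476/56⌋=8 ⌊505/56⌋=9 ⌊534/56⌋=9
s_n = t_(n+1) − t_n for n = 0 … 16 gives
prefix = 10101010101010110
slide a length-10 window over [0..9] … [7..16] (8 windows); first occurrence of each distinct factor:
  [  0..  9] 1010101010
  [  1.. 10] 0101010101
  [  6.. 15] 1010101011
  [  7.. 16] 0101010110
  (the other 4 windows repeat one of these)
distinct factors: {0101010101, 0101010110, 1010101010, 1010101011}
count = 4  (Sturmian bound for length 10 is 11)


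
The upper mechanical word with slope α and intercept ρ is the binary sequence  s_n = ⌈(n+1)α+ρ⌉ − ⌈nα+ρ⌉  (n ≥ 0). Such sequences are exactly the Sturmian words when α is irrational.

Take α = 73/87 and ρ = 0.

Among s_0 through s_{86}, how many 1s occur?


#1s = Σ_{n=0}^{86} s_n = Σ_{n=0}^{86} (⌈(n+1)α+ρ⌉ − ⌈nα+ρ⌉)
the sum telescopes: every ⌈nα+ρ⌉ with 0 < n < 87 appears once with + and once with −, leaving ⌈87α+ρ⌉ − ⌈0·α+ρ⌉
87α + ρ = (87·73) / 87 = 6351/87
ρ = 0/87
⌈6351/87⌉ = 73,  ⌈0/87⌉ = 0
#1s = 73 − 0 = 73

73


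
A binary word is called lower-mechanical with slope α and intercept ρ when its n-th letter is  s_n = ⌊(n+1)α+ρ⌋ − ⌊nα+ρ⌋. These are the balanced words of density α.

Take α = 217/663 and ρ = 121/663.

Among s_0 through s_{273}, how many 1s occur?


89

#1s = Σ_{n=0}^{273} s_n = Σ_{n=0}^{273} (⌊(n+1)α+ρ⌋ − ⌊nα+ρ⌋)
the sum telescopes: every ⌊nα+ρ⌋ with 0 < n < 274 appears once with + and once with −, leaving ⌊274α+ρ⌋ − ⌊0·α+ρ⌋
274α + ρ = (274·217 + 121) / 663 = 59579/663
ρ = 121/663
⌊59579/663⌋ = 89,  ⌊121/663⌋ = 0
#1s = 89 − 0 = 89


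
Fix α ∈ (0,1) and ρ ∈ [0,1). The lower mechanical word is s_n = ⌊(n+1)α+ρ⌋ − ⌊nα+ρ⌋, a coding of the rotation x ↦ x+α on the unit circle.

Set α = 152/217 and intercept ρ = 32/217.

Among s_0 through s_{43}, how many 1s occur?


30

#1s = Σ_{n=0}^{43} s_n = Σ_{n=0}^{43} (⌊(n+1)α+ρ⌋ − ⌊nα+ρ⌋)
the sum telescopes: every ⌊nα+ρ⌋ with 0 < n < 44 appears once with + and once with −, leaving ⌊44α+ρ⌋ − ⌊0·α+ρ⌋
44α + ρ = (44·152 + 32) / 217 = 6720/217
ρ = 32/217
⌊6720/217⌋ = 30,  ⌊32/217⌋ = 0
#1s = 30 − 0 = 30


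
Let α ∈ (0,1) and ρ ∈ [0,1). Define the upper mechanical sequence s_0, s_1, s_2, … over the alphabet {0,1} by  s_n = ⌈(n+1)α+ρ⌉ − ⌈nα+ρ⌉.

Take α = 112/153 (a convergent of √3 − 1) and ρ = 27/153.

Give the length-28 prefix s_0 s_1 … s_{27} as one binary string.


0111011101101110111011101101

n=0: ⌈(1·112+27)/153⌉ − ⌈(0·112+27)/153⌉ = ⌈139/153⌉ − ⌈27/153⌉ = 1 − 1 = 0
n=1: ⌈(2·112+27)/153⌉ − ⌈(1·112+27)/153⌉ = ⌈251/153⌉ − ⌈139/153⌉ = 2 − 1 = 1
n=2: ⌈(3·112+27)/153⌉ − ⌈(2·112+27)/153⌉ = ⌈363/153⌉ − ⌈251/153⌉ = 3 − 2 = 1
n=3: ⌈(4·112+27)/153⌉ − ⌈(3·112+27)/153⌉ = ⌈475/153⌉ − ⌈363/153⌉ = 4 − 3 = 1
n=4: ⌈(5·112+27)/153⌉ − ⌈(4·112+27)/153⌉ = ⌈587/153⌉ − ⌈475/153⌉ = 4 − 4 = 0
n=5: ⌈(6·112+27)/153⌉ − ⌈(5·112+27)/153⌉ = ⌈699/153⌉ − ⌈587/153⌉ = 5 − 4 = 1
n=6: ⌈(7·112+27)/153⌉ − ⌈(6·112+27)/153⌉ = ⌈811/153⌉ − ⌈699/153⌉ = 6 − 5 = 1
n=7: ⌈(8·112+27)/153⌉ − ⌈(7·112+27)/153⌉ = ⌈923/153⌉ − ⌈811/153⌉ = 7 − 6 = 1
n=8: ⌈(9·112+27)/153⌉ − ⌈(8·112+27)/153⌉ = ⌈1035/153⌉ − ⌈923/153⌉ = 7 − 7 = 0
n=9: ⌈(10·112+27)/153⌉ − ⌈(9·112+27)/153⌉ = ⌈1147/153⌉ − ⌈1035/153⌉ = 8 − 7 = 1
n=10: ⌈(11·112+27)/153⌉ − ⌈(10·112+27)/153⌉ = ⌈1259/153⌉ − ⌈1147/153⌉ = 9 − 8 = 1
n=11: ⌈(12·112+27)/153⌉ − ⌈(11·112+27)/153⌉ = ⌈1371/153⌉ − ⌈1259/153⌉ = 9 − 9 = 0
n=12: ⌈(13·112+27)/153⌉ − ⌈(12·112+27)/153⌉ = ⌈1483/153⌉ − ⌈1371/153⌉ = 10 − 9 = 1
n=13: ⌈(14·112+27)/153⌉ − ⌈(13·112+27)/153⌉ = ⌈1595/153⌉ − ⌈1483/153⌉ = 11 − 10 = 1
n=14: ⌈(15·112+27)/153⌉ − ⌈(14·112+27)/153⌉ = ⌈1707/153⌉ − ⌈1595/153⌉ = 12 − 11 = 1
n=15: ⌈(16·112+27)/153⌉ − ⌈(15·112+27)/153⌉ = ⌈1819/153⌉ − ⌈1707/153⌉ = 12 − 12 = 0
n=16: ⌈(17·112+27)/153⌉ − ⌈(16·112+27)/153⌉ = ⌈1931/153⌉ − ⌈1819/153⌉ = 13 − 12 = 1
n=17: ⌈(18·112+27)/153⌉ − ⌈(17·112+27)/153⌉ = ⌈2043/153⌉ − ⌈1931/153⌉ = 14 − 13 = 1
n=18: ⌈(19·112+27)/153⌉ − ⌈(18·112+27)/153⌉ = ⌈2155/153⌉ − ⌈2043/153⌉ = 15 − 14 = 1
n=19: ⌈(20·112+27)/153⌉ − ⌈(19·112+27)/153⌉ = ⌈2267/153⌉ − ⌈2155/153⌉ = 15 − 15 = 0
n=20: ⌈(21·112+27)/153⌉ − ⌈(20·112+27)/153⌉ = ⌈2379/153⌉ − ⌈2267/153⌉ = 16 − 15 = 1
n=21: ⌈(22·112+27)/153⌉ − ⌈(21·112+27)/153⌉ = ⌈2491/153⌉ − ⌈2379/153⌉ = 17 − 16 = 1
n=22: ⌈(23·112+27)/153⌉ − ⌈(22·112+27)/153⌉ = ⌈2603/153⌉ − ⌈2491/153⌉ = 18 − 17 = 1
n=23: ⌈(24·112+27)/153⌉ − ⌈(23·112+27)/153⌉ = ⌈2715/153⌉ − ⌈2603/153⌉ = 18 − 18 = 0
n=24: ⌈(25·112+27)/153⌉ − ⌈(24·112+27)/153⌉ = ⌈2827/153⌉ − ⌈2715/153⌉ = 19 − 18 = 1
n=25: ⌈(26·112+27)/153⌉ − ⌈(25·112+27)/153⌉ = ⌈2939/153⌉ − ⌈2827/153⌉ = 20 − 19 = 1
n=26: ⌈(27·112+27)/153⌉ − ⌈(26·112+27)/153⌉ = ⌈3051/153⌉ − ⌈2939/153⌉ = 20 − 20 = 0
n=27: ⌈(28·112+27)/153⌉ − ⌈(27·112+27)/153⌉ = ⌈3163/153⌉ − ⌈3051/153⌉ = 21 − 20 = 1


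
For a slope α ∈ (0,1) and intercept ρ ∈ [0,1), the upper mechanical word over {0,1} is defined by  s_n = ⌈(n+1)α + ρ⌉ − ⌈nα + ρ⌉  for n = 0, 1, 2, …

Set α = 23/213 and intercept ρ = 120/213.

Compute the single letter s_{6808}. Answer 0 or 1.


0

(n+1)α + ρ = (6809·23 + 120) / 213 = 156727/213
nα + ρ     = (6808·23 + 120) / 213 = 156704/213
⌈156727/213⌉ = 736,  ⌈156704/213⌉ = 736
s_{6808} = 736 − 736 = 0


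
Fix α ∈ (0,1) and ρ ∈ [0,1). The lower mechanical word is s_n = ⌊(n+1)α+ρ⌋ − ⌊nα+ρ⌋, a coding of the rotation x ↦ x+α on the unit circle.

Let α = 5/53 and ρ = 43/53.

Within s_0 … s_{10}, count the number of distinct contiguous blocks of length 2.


t_n = ⌊(n·5+43)/53⌋ for n = 0 … 11:
  n=0…9: ⌊43/53⌋=0 ⌊48/53⌋=0 ⌊53/53⌋=1 ⌊58/53⌋=1 ⌊63/53⌋=1 ⌊68/53⌋=1 ⌊73/53⌋=1 ⌊78/53⌋=1 ⌊83/53⌋=1 ⌊88/53⌋=1
  n=10…11: ⌊93/53⌋=1 ⌊98/53⌋=1
s_n = t_(n+1) − t_n for n = 0 … 10 gives
prefix = 01000000000
slide a length-2 window over [0..1] … [9..10] (10 windows); first occurrence of each distinct factor:
  [  0..  1] 01
  [  1..  2] 10
  [  2..  3] 00
  (the other 7 windows repeat one of these)
distinct factors: {00, 01, 10}
count = 3  (Sturmian bound for length 2 is 3)

3


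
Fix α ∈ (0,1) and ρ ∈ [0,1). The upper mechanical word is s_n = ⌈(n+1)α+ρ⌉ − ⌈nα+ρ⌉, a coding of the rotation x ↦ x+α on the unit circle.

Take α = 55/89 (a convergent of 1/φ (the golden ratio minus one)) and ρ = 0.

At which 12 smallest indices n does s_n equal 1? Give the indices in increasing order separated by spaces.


n=0: ⌈55/89⌉−⌈0/89⌉ = 1−0 = 1  ← one
n=1: ⌈110/89⌉−⌈55/89⌉ = 2−1 = 1  ← one
n=2: ⌈165/89⌉−⌈110/89⌉ = 2−2 = 0
n=3: ⌈220/89⌉−⌈165/89⌉ = 3−2 = 1  ← one
n=4: ⌈275/89⌉−⌈220/89⌉ = 4−3 = 1  ← one
n=5: ⌈330/89⌉−⌈275/89⌉ = 4−4 = 0
n=6: ⌈385/89⌉−⌈330/89⌉ = 5−4 = 1  ← one
n=7: ⌈440/89⌉−⌈385/89⌉ = 5−5 = 0
n=8: ⌈495/89⌉−⌈440/89⌉ = 6−5 = 1  ← one
n=9: ⌈550/89⌉−⌈495/89⌉ = 7−6 = 1  ← one
n=10: ⌈605/89⌉−⌈550/89⌉ = 7−7 = 0
n=11: ⌈660/89⌉−⌈605/89⌉ = 8−7 = 1  ← one
n=12: ⌈715/89⌉−⌈660/89⌉ = 9−8 = 1  ← one
n=13: ⌈770/89⌉−⌈715/89⌉ = 9−9 = 0
n=14: ⌈825/89⌉−⌈770/89⌉ = 10−9 = 1  ← one
n=15: ⌈880/89⌉−⌈825/89⌉ = 10−10 = 0
n=16: ⌈935/89⌉−⌈880/89⌉ = 11−10 = 1  ← one
n=17: ⌈990/89⌉−⌈935/89⌉ = 12−11 = 1  ← one
positions of the first 12 ones: 0 1 3 4 6 8 9 11 12 14 16 17

0 1 3 4 6 8 9 11 12 14 16 17


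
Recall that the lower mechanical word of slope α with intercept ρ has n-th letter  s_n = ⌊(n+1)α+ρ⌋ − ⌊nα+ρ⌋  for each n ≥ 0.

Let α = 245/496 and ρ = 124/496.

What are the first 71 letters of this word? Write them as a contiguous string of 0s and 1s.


01010101010101010101010101010101010101010010101010101010101010101010101

n=0: ⌊(1·245+124)/496⌋ − ⌊(0·245+124)/496⌋ = ⌊369/496⌋ − ⌊124/496⌋ = 0 − 0 = 0
n=1: ⌊(2·245+124)/496⌋ − ⌊(1·245+124)/496⌋ = ⌊614/496⌋ − ⌊369/496⌋ = 1 − 0 = 1
n=2: ⌊(3·245+124)/496⌋ − ⌊(2·245+124)/496⌋ = ⌊859/496⌋ − ⌊614/496⌋ = 1 − 1 = 0
n=3: ⌊(4·245+124)/496⌋ − ⌊(3·245+124)/496⌋ = ⌊1104/496⌋ − ⌊859/496⌋ = 2 − 1 = 1
n=4: ⌊(5·245+124)/496⌋ − ⌊(4·245+124)/496⌋ = ⌊1349/496⌋ − ⌊1104/496⌋ = 2 − 2 = 0
n=5: ⌊(6·245+124)/496⌋ − ⌊(5·245+124)/496⌋ = ⌊1594/496⌋ − ⌊1349/496⌋ = 3 − 2 = 1
n=6: ⌊(7·245+124)/496⌋ − ⌊(6·245+124)/496⌋ = ⌊1839/496⌋ − ⌊1594/496⌋ = 3 − 3 = 0
n=7: ⌊(8·245+124)/496⌋ − ⌊(7·245+124)/496⌋ = ⌊2084/496⌋ − ⌊1839/496⌋ = 4 − 3 = 1
n=8: ⌊(9·245+124)/496⌋ − ⌊(8·245+124)/496⌋ = ⌊2329/496⌋ − ⌊2084/496⌋ = 4 − 4 = 0
n=9: ⌊(10·245+124)/496⌋ − ⌊(9·245+124)/496⌋ = ⌊2574/496⌋ − ⌊2329/496⌋ = 5 − 4 = 1
n=10: ⌊(11·245+124)/496⌋ − ⌊(10·245+124)/496⌋ = ⌊2819/496⌋ − ⌊2574/496⌋ = 5 − 5 = 0
n=11: ⌊(12·245+124)/496⌋ − ⌊(11·245+124)/496⌋ = ⌊3064/496⌋ − ⌊2819/496⌋ = 6 − 5 = 1
n=12: ⌊(13·245+124)/496⌋ − ⌊(12·245+124)/496⌋ = ⌊3309/496⌋ − ⌊3064/496⌋ = 6 − 6 = 0
n=13: ⌊(14·245+124)/496⌋ − ⌊(13·245+124)/496⌋ = ⌊3554/496⌋ − ⌊3309/496⌋ = 7 − 6 = 1
n=14: ⌊(15·245+124)/496⌋ − ⌊(14·245+124)/496⌋ = ⌊3799/496⌋ − ⌊3554/496⌋ = 7 − 7 = 0
n=15: ⌊(16·245+124)/496⌋ − ⌊(15·245+124)/496⌋ = ⌊4044/496⌋ − ⌊3799/496⌋ = 8 − 7 = 1
n=16: ⌊(17·245+124)/496⌋ − ⌊(16·245+124)/496⌋ = ⌊4289/496⌋ − ⌊4044/496⌋ = 8 − 8 = 0
n=17: ⌊(18·245+124)/496⌋ − ⌊(17·245+124)/496⌋ = ⌊4534/496⌋ − ⌊4289/496⌋ = 9 − 8 = 1
n=18: ⌊(19·245+124)/496⌋ − ⌊(18·245+124)/496⌋ = ⌊4779/496⌋ − ⌊4534/496⌋ = 9 − 9 = 0
n=19: ⌊(20·245+124)/496⌋ − ⌊(19·245+124)/496⌋ = ⌊5024/496⌋ − ⌊4779/496⌋ = 10 − 9 = 1
n=20: ⌊(21·245+124)/496⌋ − ⌊(20·245+124)/496⌋ = ⌊5269/496⌋ − ⌊5024/496⌋ = 10 − 10 = 0
n=21: ⌊(22·245+124)/496⌋ − ⌊(21·245+124)/496⌋ = ⌊5514/496⌋ − ⌊5269/496⌋ = 11 − 10 = 1
n=22: ⌊(23·245+124)/496⌋ − ⌊(22·245+124)/496⌋ = ⌊5759/496⌋ − ⌊5514/496⌋ = 11 − 11 = 0
n=23: ⌊(24·245+124)/496⌋ − ⌊(23·245+124)/496⌋ = ⌊6004/496⌋ − ⌊5759/496⌋ = 12 − 11 = 1
n=24: ⌊(25·245+124)/496⌋ − ⌊(24·245+124)/496⌋ = ⌊6249/496⌋ − ⌊6004/496⌋ = 12 − 12 = 0
n=25: ⌊(26·245+124)/496⌋ − ⌊(25·245+124)/496⌋ = ⌊6494/496⌋ − ⌊6249/496⌋ = 13 − 12 = 1
n=26: ⌊(27·245+124)/496⌋ − ⌊(26·245+124)/496⌋ = ⌊6739/496⌋ − ⌊6494/496⌋ = 13 − 13 = 0
n=27: ⌊(28·245+124)/496⌋ − ⌊(27·245+124)/496⌋ = ⌊6984/496⌋ − ⌊6739/496⌋ = 14 − 13 = 1
n=28: ⌊(29·245+124)/496⌋ − ⌊(28·245+124)/496⌋ = ⌊7229/496⌋ − ⌊6984/496⌋ = 14 − 14 = 0
n=29: ⌊(30·245+124)/496⌋ − ⌊(29·245+124)/496⌋ = ⌊7474/496⌋ − ⌊7229/496⌋ = 15 − 14 = 1
n=30: ⌊(31·245+124)/496⌋ − ⌊(30·245+124)/496⌋ = ⌊7719/496⌋ − ⌊7474/496⌋ = 15 − 15 = 0
n=31: ⌊(32·245+124)/496⌋ − ⌊(31·245+124)/496⌋ = ⌊7964/496⌋ − ⌊7719/496⌋ = 16 − 15 = 1
n=32: ⌊(33·245+124)/496⌋ − ⌊(32·245+124)/496⌋ = ⌊8209/496⌋ − ⌊7964/496⌋ = 16 − 16 = 0
n=33: ⌊(34·245+124)/496⌋ − ⌊(33·245+124)/496⌋ = ⌊8454/496⌋ − ⌊8209/496⌋ = 17 − 16 = 1
n=34: ⌊(35·245+124)/496⌋ − ⌊(34·245+124)/496⌋ = ⌊8699/496⌋ − ⌊8454/496⌋ = 17 − 17 = 0
n=35: ⌊(36·245+124)/496⌋ − ⌊(35·245+124)/496⌋ = ⌊8944/496⌋ − ⌊8699/496⌋ = 18 − 17 = 1
n=36: ⌊(37·245+124)/496⌋ − ⌊(36·245+124)/496⌋ = ⌊9189/496⌋ − ⌊8944/496⌋ = 18 − 18 = 0
n=37: ⌊(38·245+124)/496⌋ − ⌊(37·245+124)/496⌋ = ⌊9434/496⌋ − ⌊9189/496⌋ = 19 − 18 = 1
n=38: ⌊(39·245+124)/496⌋ − ⌊(38·245+124)/496⌋ = ⌊9679/496⌋ − ⌊9434/496⌋ = 19 − 19 = 0
n=39: ⌊(40·245+124)/496⌋ − ⌊(39·245+124)/496⌋ = ⌊9924/496⌋ − ⌊9679/496⌋ = 20 − 19 = 1
n=40: ⌊(41·245+124)/496⌋ − ⌊(40·245+124)/496⌋ = ⌊10169/496⌋ − ⌊9924/496⌋ = 20 − 20 = 0
n=41: ⌊(42·245+124)/496⌋ − ⌊(41·245+124)/496⌋ = ⌊10414/496⌋ − ⌊10169/496⌋ = 20 − 20 = 0
n=42: ⌊(43·245+124)/496⌋ − ⌊(42·245+124)/496⌋ = ⌊10659/496⌋ − ⌊10414/496⌋ = 21 − 20 = 1
n=43: ⌊(44·245+124)/496⌋ − ⌊(43·245+124)/496⌋ = ⌊10904/496⌋ − ⌊10659/496⌋ = 21 − 21 = 0
n=44: ⌊(45·245+124)/496⌋ − ⌊(44·245+124)/496⌋ = ⌊11149/496⌋ − ⌊10904/496⌋ = 22 − 21 = 1
n=45: ⌊(46·245+124)/496⌋ − ⌊(45·245+124)/496⌋ = ⌊11394/496⌋ − ⌊11149/496⌋ = 22 − 22 = 0
n=46: ⌊(47·245+124)/496⌋ − ⌊(46·245+124)/496⌋ = ⌊11639/496⌋ − ⌊11394/496⌋ = 23 − 22 = 1
n=47: ⌊(48·245+124)/496⌋ − ⌊(47·245+124)/496⌋ = ⌊11884/496⌋ − ⌊11639/496⌋ = 23 − 23 = 0
n=48: ⌊(49·245+124)/496⌋ − ⌊(48·245+124)/496⌋ = ⌊12129/496⌋ − ⌊11884/496⌋ = 24 − 23 = 1
n=49: ⌊(50·245+124)/496⌋ − ⌊(49·245+124)/496⌋ = ⌊12374/496⌋ − ⌊12129/496⌋ = 24 − 24 = 0
n=50: ⌊(51·245+124)/496⌋ − ⌊(50·245+124)/496⌋ = ⌊12619/496⌋ − ⌊12374/496⌋ = 25 − 24 = 1
n=51: ⌊(52·245+124)/496⌋ − ⌊(51·245+124)/496⌋ = ⌊12864/496⌋ − ⌊12619/496⌋ = 25 − 25 = 0
n=52: ⌊(53·245+124)/496⌋ − ⌊(52·245+124)/496⌋ = ⌊13109/496⌋ − ⌊12864/496⌋ = 26 − 25 = 1
n=53: ⌊(54·245+124)/496⌋ − ⌊(53·245+124)/496⌋ = ⌊13354/496⌋ − ⌊13109/496⌋ = 26 − 26 = 0
n=54: ⌊(55·245+124)/496⌋ − ⌊(54·245+124)/496⌋ = ⌊13599/496⌋ − ⌊13354/496⌋ = 27 − 26 = 1
n=55: ⌊(56·245+124)/496⌋ − ⌊(55·245+124)/496⌋ = ⌊13844/496⌋ − ⌊13599/496⌋ = 27 − 27 = 0
n=56: ⌊(57·245+124)/496⌋ − ⌊(56·245+124)/496⌋ = ⌊14089/496⌋ − ⌊13844/496⌋ = 28 − 27 = 1
n=57: ⌊(58·245+124)/496⌋ − ⌊(57·245+124)/496⌋ = ⌊14334/496⌋ − ⌊14089/496⌋ = 28 − 28 = 0
n=58: ⌊(59·245+124)/496⌋ − ⌊(58·245+124)/496⌋ = ⌊14579/496⌋ − ⌊14334/496⌋ = 29 − 28 = 1
n=59: ⌊(60·245+124)/496⌋ − ⌊(59·245+124)/496⌋ = ⌊14824/496⌋ − ⌊14579/496⌋ = 29 − 29 = 0
n=60: ⌊(61·245+124)/496⌋ − ⌊(60·245+124)/496⌋ = ⌊15069/496⌋ − ⌊14824/496⌋ = 30 − 29 = 1
n=61: ⌊(62·245+124)/496⌋ − ⌊(61·245+124)/496⌋ = ⌊15314/496⌋ − ⌊15069/496⌋ = 30 − 30 = 0
n=62: ⌊(63·245+124)/496⌋ − ⌊(62·245+124)/496⌋ = ⌊15559/496⌋ − ⌊15314/496⌋ = 31 − 30 = 1
n=63: ⌊(64·245+124)/496⌋ − ⌊(63·245+124)/496⌋ = ⌊15804/496⌋ − ⌊15559/496⌋ = 31 − 31 = 0
n=64: ⌊(65·245+124)/496⌋ − ⌊(64·245+124)/496⌋ = ⌊16049/496⌋ − ⌊15804/496⌋ = 32 − 31 = 1
n=65: ⌊(66·245+124)/496⌋ − ⌊(65·245+124)/496⌋ = ⌊16294/496⌋ − ⌊16049/496⌋ = 32 − 32 = 0
n=66: ⌊(67·245+124)/496⌋ − ⌊(66·245+124)/496⌋ = ⌊16539/496⌋ − ⌊16294/496⌋ = 33 − 32 = 1
n=67: ⌊(68·245+124)/496⌋ − ⌊(67·245+124)/496⌋ = ⌊16784/496⌋ − ⌊16539/496⌋ = 33 − 33 = 0
n=68: ⌊(69·245+124)/496⌋ − ⌊(68·245+124)/496⌋ = ⌊17029/496⌋ − ⌊16784/496⌋ = 34 − 33 = 1
n=69: ⌊(70·245+124)/496⌋ − ⌊(69·245+124)/496⌋ = ⌊17274/496⌋ − ⌊17029/496⌋ = 34 − 34 = 0
n=70: ⌊(71·245+124)/496⌋ − ⌊(70·245+124)/496⌋ = ⌊17519/496⌋ − ⌊17274/496⌋ = 35 − 34 = 1


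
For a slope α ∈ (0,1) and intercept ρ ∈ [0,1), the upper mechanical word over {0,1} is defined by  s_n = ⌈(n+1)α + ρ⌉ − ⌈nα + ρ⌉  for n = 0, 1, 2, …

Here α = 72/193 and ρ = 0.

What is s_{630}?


(n+1)α + ρ = (631·72) / 193 = 45432/193
nα + ρ     = (630·72) / 193 = 45360/193
⌈45432/193⌉ = 236,  ⌈45360/193⌉ = 236
s_{630} = 236 − 236 = 0

0


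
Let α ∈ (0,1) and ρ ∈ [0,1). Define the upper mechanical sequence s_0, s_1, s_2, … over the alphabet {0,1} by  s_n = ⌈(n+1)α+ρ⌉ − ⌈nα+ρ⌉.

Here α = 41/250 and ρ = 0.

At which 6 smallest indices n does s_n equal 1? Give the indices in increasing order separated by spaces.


n=0: ⌈41/250⌉−⌈0/250⌉ = 1−0 = 1  ← one
n=1: ⌈82/250⌉−⌈41/250⌉ = 1−1 = 0
n=2: ⌈123/250⌉−⌈82/250⌉ = 1−1 = 0
n=3: ⌈164/250⌉−⌈123/250⌉ = 1−1 = 0
n=4: ⌈205/250⌉−⌈164/250⌉ = 1−1 = 0
n=5: ⌈246/250⌉−⌈205/250⌉ = 1−1 = 0
n=6: ⌈287/250⌉−⌈246/250⌉ = 2−1 = 1  ← one
n=7: ⌈328/250⌉−⌈287/250⌉ = 2−2 = 0
n=8: ⌈369/250⌉−⌈328/250⌉ = 2−2 = 0
n=9: ⌈410/250⌉−⌈369/250⌉ = 2−2 = 0
n=10: ⌈451/250⌉−⌈410/250⌉ = 2−2 = 0
n=11: ⌈492/250⌉−⌈451/250⌉ = 2−2 = 0
n=12: ⌈533/250⌉−⌈492/250⌉ = 3−2 = 1  ← one
n=13: ⌈574/250⌉−⌈533/250⌉ = 3−3 = 0
n=14: ⌈615/250⌉−⌈574/250⌉ = 3−3 = 0
n=15: ⌈656/250⌉−⌈615/250⌉ = 3−3 = 0
n=16: ⌈697/250⌉−⌈656/250⌉ = 3−3 = 0
n=17: ⌈738/250⌉−⌈697/250⌉ = 3−3 = 0
n=18: ⌈779/250⌉−⌈738/250⌉ = 4−3 = 1  ← one
n=19: ⌈820/250⌉−⌈779/250⌉ = 4−4 = 0
n=20: ⌈861/250⌉−⌈820/250⌉ = 4−4 = 0
n=21: ⌈902/250⌉−⌈861/250⌉ = 4−4 = 0
n=22: ⌈943/250⌉−⌈902/250⌉ = 4−4 = 0
n=23: ⌈984/250⌉−⌈943/250⌉ = 4−4 = 0
n=24: ⌈1025/250⌉−⌈984/250⌉ = 5−4 = 1  ← one
n=25: ⌈1066/250⌉−⌈1025/250⌉ = 5−5 = 0
n=26: ⌈1107/250⌉−⌈1066/250⌉ = 5−5 = 0
n=27: ⌈1148/250⌉−⌈1107/250⌉ = 5−5 = 0
n=28: ⌈1189/250⌉−⌈1148/250⌉ = 5−5 = 0
n=29: ⌈1230/250⌉−⌈1189/250⌉ = 5−5 = 0
n=30: ⌈1271/250⌉−⌈1230/250⌉ = 6−5 = 1  ← one
positions of the first 6 ones: 0 6 12 18 24 30

0 6 12 18 24 30


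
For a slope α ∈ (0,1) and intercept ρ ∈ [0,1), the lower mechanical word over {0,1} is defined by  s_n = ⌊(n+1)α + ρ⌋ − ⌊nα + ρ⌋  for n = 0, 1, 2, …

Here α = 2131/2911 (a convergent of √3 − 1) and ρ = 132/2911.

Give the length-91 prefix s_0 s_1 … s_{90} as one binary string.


n=0: ⌊(1·2131+132)/2911⌋ − ⌊(0·2131+132)/2911⌋ = ⌊2263/2911⌋ − ⌊132/2911⌋ = 0 − 0 = 0
n=1: ⌊(2·2131+132)/2911⌋ − ⌊(1·2131+132)/2911⌋ = ⌊4394/2911⌋ − ⌊2263/2911⌋ = 1 − 0 = 1
n=2: ⌊(3·2131+132)/2911⌋ − ⌊(2·2131+132)/2911⌋ = ⌊6525/2911⌋ − ⌊4394/2911⌋ = 2 − 1 = 1
n=3: ⌊(4·2131+132)/2911⌋ − ⌊(3·2131+132)/2911⌋ = ⌊8656/2911⌋ − ⌊6525/2911⌋ = 2 − 2 = 0
n=4: ⌊(5·2131+132)/2911⌋ − ⌊(4·2131+132)/2911⌋ = ⌊10787/2911⌋ − ⌊8656/2911⌋ = 3 − 2 = 1
n=5: ⌊(6·2131+132)/2911⌋ − ⌊(5·2131+132)/2911⌋ = ⌊12918/2911⌋ − ⌊10787/2911⌋ = 4 − 3 = 1
n=6: ⌊(7·2131+132)/2911⌋ − ⌊(6·2131+132)/2911⌋ = ⌊15049/2911⌋ − ⌊12918/2911⌋ = 5 − 4 = 1
n=7: ⌊(8·2131+132)/2911⌋ − ⌊(7·2131+132)/2911⌋ = ⌊17180/2911⌋ − ⌊15049/2911⌋ = 5 − 5 = 0
n=8: ⌊(9·2131+132)/2911⌋ − ⌊(8·2131+132)/2911⌋ = ⌊19311/2911⌋ − ⌊17180/2911⌋ = 6 − 5 = 1
n=9: ⌊(10·2131+132)/2911⌋ − ⌊(9·2131+132)/2911⌋ = ⌊21442/2911⌋ − ⌊19311/2911⌋ = 7 − 6 = 1
n=10: ⌊(11·2131+132)/2911⌋ − ⌊(10·2131+132)/2911⌋ = ⌊23573/2911⌋ − ⌊21442/2911⌋ = 8 − 7 = 1
n=11: ⌊(12·2131+132)/2911⌋ − ⌊(11·2131+132)/2911⌋ = ⌊25704/2911⌋ − ⌊23573/2911⌋ = 8 − 8 = 0
n=12: ⌊(13·2131+132)/2911⌋ − ⌊(12·2131+132)/2911⌋ = ⌊27835/2911⌋ − ⌊25704/2911⌋ = 9 − 8 = 1
n=13: ⌊(14·2131+132)/2911⌋ − ⌊(13·2131+132)/2911⌋ = ⌊29966/2911⌋ − ⌊27835/2911⌋ = 10 − 9 = 1
n=14: ⌊(15·2131+132)/2911⌋ − ⌊(14·2131+132)/2911⌋ = ⌊32097/2911⌋ − ⌊29966/2911⌋ = 11 − 10 = 1
n=15: ⌊(16·2131+132)/2911⌋ − ⌊(15·2131+132)/2911⌋ = ⌊34228/2911⌋ − ⌊32097/2911⌋ = 11 − 11 = 0
n=16: ⌊(17·2131+132)/2911⌋ − ⌊(16·2131+132)/2911⌋ = ⌊36359/2911⌋ − ⌊34228/2911⌋ = 12 − 11 = 1
n=17: ⌊(18·2131+132)/2911⌋ − ⌊(17·2131+132)/2911⌋ = ⌊38490/2911⌋ − ⌊36359/2911⌋ = 13 − 12 = 1
n=18: ⌊(19·2131+132)/2911⌋ − ⌊(18·2131+132)/2911⌋ = ⌊40621/2911⌋ − ⌊38490/2911⌋ = 13 − 13 = 0
n=19: ⌊(20·2131+132)/2911⌋ − ⌊(19·2131+132)/2911⌋ = ⌊42752/2911⌋ − ⌊40621/2911⌋ = 14 − 13 = 1
n=20: ⌊(21·2131+132)/2911⌋ − ⌊(20·2131+132)/2911⌋ = ⌊44883/2911⌋ − ⌊42752/2911⌋ = 15 − 14 = 1
n=21: ⌊(22·2131+132)/2911⌋ − ⌊(21·2131+132)/2911⌋ = ⌊47014/2911⌋ − ⌊44883/2911⌋ = 16 − 15 = 1
n=22: ⌊(23·2131+132)/2911⌋ − ⌊(22·2131+132)/2911⌋ = ⌊49145/2911⌋ − ⌊47014/2911⌋ = 16 − 16 = 0
n=23: ⌊(24·2131+132)/2911⌋ − ⌊(23·2131+132)/2911⌋ = ⌊51276/2911⌋ − ⌊49145/2911⌋ = 17 − 16 = 1
n=24: ⌊(25·2131+132)/2911⌋ − ⌊(24·2131+132)/2911⌋ = ⌊53407/2911⌋ − ⌊51276/2911⌋ = 18 − 17 = 1
n=25: ⌊(26·2131+132)/2911⌋ − ⌊(25·2131+132)/2911⌋ = ⌊55538/2911⌋ − ⌊53407/2911⌋ = 19 − 18 = 1
n=26: ⌊(27·2131+132)/2911⌋ − ⌊(26·2131+132)/2911⌋ = ⌊57669/2911⌋ − ⌊55538/2911⌋ = 19 − 19 = 0
n=27: ⌊(28·2131+132)/2911⌋ − ⌊(27·2131+132)/2911⌋ = ⌊59800/2911⌋ − ⌊57669/2911⌋ = 20 − 19 = 1
n=28: ⌊(29·2131+132)/2911⌋ − ⌊(28·2131+132)/2911⌋ = ⌊61931/2911⌋ − ⌊59800/2911⌋ = 21 − 20 = 1
n=29: ⌊(30·2131+132)/2911⌋ − ⌊(29·2131+132)/2911⌋ = ⌊64062/2911⌋ − ⌊61931/2911⌋ = 22 − 21 = 1
n=30: ⌊(31·2131+132)/2911⌋ − ⌊(30·2131+132)/2911⌋ = ⌊66193/2911⌋ − ⌊64062/2911⌋ = 22 − 22 = 0
n=31: ⌊(32·2131+132)/2911⌋ − ⌊(31·2131+132)/2911⌋ = ⌊68324/2911⌋ − ⌊66193/2911⌋ = 23 − 22 = 1
n=32: ⌊(33·2131+132)/2911⌋ − ⌊(32·2131+132)/2911⌋ = ⌊70455/2911⌋ − ⌊68324/2911⌋ = 24 − 23 = 1
n=33: ⌊(34·2131+132)/2911⌋ − ⌊(33·2131+132)/2911⌋ = ⌊72586/2911⌋ − ⌊70455/2911⌋ = 24 − 24 = 0
n=34: ⌊(35·2131+132)/2911⌋ − ⌊(34·2131+132)/2911⌋ = ⌊74717/2911⌋ − ⌊72586/2911⌋ = 25 − 24 = 1
n=35: ⌊(36·2131+132)/2911⌋ − ⌊(35·2131+132)/2911⌋ = ⌊76848/2911⌋ − ⌊74717/2911⌋ = 26 − 25 = 1
n=36: ⌊(37·2131+132)/2911⌋ − ⌊(36·2131+132)/2911⌋ = ⌊78979/2911⌋ − ⌊76848/2911⌋ = 27 − 26 = 1
n=37: ⌊(38·2131+132)/2911⌋ − ⌊(37·2131+132)/2911⌋ = ⌊81110/2911⌋ − ⌊78979/2911⌋ = 27 − 27 = 0
n=38: ⌊(39·2131+132)/2911⌋ − ⌊(38·2131+132)/2911⌋ = ⌊83241/2911⌋ − ⌊81110/2911⌋ = 28 − 27 = 1
n=39: ⌊(40·2131+132)/2911⌋ − ⌊(39·2131+132)/2911⌋ = ⌊85372/2911⌋ − ⌊83241/2911⌋ = 29 − 28 = 1
n=40: ⌊(41·2131+132)/2911⌋ − ⌊(40·2131+132)/2911⌋ = ⌊87503/2911⌋ − ⌊85372/2911⌋ = 30 − 29 = 1
n=41: ⌊(42·2131+132)/2911⌋ − ⌊(41·2131+132)/2911⌋ = ⌊89634/2911⌋ − ⌊87503/2911⌋ = 30 − 30 = 0
n=42: ⌊(43·2131+132)/2911⌋ − ⌊(42·2131+132)/2911⌋ = ⌊91765/2911⌋ − ⌊89634/2911⌋ = 31 − 30 = 1
n=43: ⌊(44·2131+132)/2911⌋ − ⌊(43·2131+132)/2911⌋ = ⌊93896/2911⌋ − ⌊91765/2911⌋ = 32 − 31 = 1
n=44: ⌊(45·2131+132)/2911⌋ − ⌊(44·2131+132)/2911⌋ = ⌊96027/2911⌋ − ⌊93896/2911⌋ = 32 − 32 = 0
n=45: ⌊(46·2131+132)/2911⌋ − ⌊(45·2131+132)/2911⌋ = ⌊98158/2911⌋ − ⌊96027/2911⌋ = 33 − 32 = 1
n=46: ⌊(47·2131+132)/2911⌋ − ⌊(46·2131+132)/2911⌋ = ⌊100289/2911⌋ − ⌊98158/2911⌋ = 34 − 33 = 1
n=47: ⌊(48·2131+132)/2911⌋ − ⌊(47·2131+132)/2911⌋ = ⌊102420/2911⌋ − ⌊100289/2911⌋ = 35 − 34 = 1
n=48: ⌊(49·2131+132)/2911⌋ − ⌊(48·2131+132)/2911⌋ = ⌊104551/2911⌋ − ⌊102420/2911⌋ = 35 − 35 = 0
n=49: ⌊(50·2131+132)/2911⌋ − ⌊(49·2131+132)/2911⌋ = ⌊106682/2911⌋ − ⌊104551/2911⌋ = 36 − 35 = 1
n=50: ⌊(51·2131+132)/2911⌋ − ⌊(50·2131+132)/2911⌋ = ⌊108813/2911⌋ − ⌊106682/2911⌋ = 37 − 36 = 1
n=51: ⌊(52·2131+132)/2911⌋ − ⌊(51·2131+132)/2911⌋ = ⌊110944/2911⌋ − ⌊108813/2911⌋ = 38 − 37 = 1
n=52: ⌊(53·2131+132)/2911⌋ − ⌊(52·2131+132)/2911⌋ = ⌊113075/2911⌋ − ⌊110944/2911⌋ = 38 − 38 = 0
n=53: ⌊(54·2131+132)/2911⌋ − ⌊(53·2131+132)/2911⌋ = ⌊115206/2911⌋ − ⌊113075/2911⌋ = 39 − 38 = 1
n=54: ⌊(55·2131+132)/2911⌋ − ⌊(54·2131+132)/2911⌋ = ⌊117337/2911⌋ − ⌊115206/2911⌋ = 40 − 39 = 1
n=55: ⌊(56·2131+132)/2911⌋ − ⌊(55·2131+132)/2911⌋ = ⌊119468/2911⌋ − ⌊117337/2911⌋ = 41 − 40 = 1
n=56: ⌊(57·2131+132)/2911⌋ − ⌊(56·2131+132)/2911⌋ = ⌊121599/2911⌋ − ⌊119468/2911⌋ = 41 − 41 = 0
n=57: ⌊(58·2131+132)/2911⌋ − ⌊(57·2131+132)/2911⌋ = ⌊123730/2911⌋ − ⌊121599/2911⌋ = 42 − 41 = 1
n=58: ⌊(59·2131+132)/2911⌋ − ⌊(58·2131+132)/2911⌋ = ⌊125861/2911⌋ − ⌊123730/2911⌋ = 43 − 42 = 1
n=59: ⌊(60·2131+132)/2911⌋ − ⌊(59·2131+132)/2911⌋ = ⌊127992/2911⌋ − ⌊125861/2911⌋ = 43 − 43 = 0
n=60: ⌊(61·2131+132)/2911⌋ − ⌊(60·2131+132)/2911⌋ = ⌊130123/2911⌋ − ⌊127992/2911⌋ = 44 − 43 = 1
n=61: ⌊(62·2131+132)/2911⌋ − ⌊(61·2131+132)/2911⌋ = ⌊132254/2911⌋ − ⌊130123/2911⌋ = 45 − 44 = 1
n=62: ⌊(63·2131+132)/2911⌋ − ⌊(62·2131+132)/2911⌋ = ⌊134385/2911⌋ − ⌊132254/2911⌋ = 46 − 45 = 1
n=63: ⌊(64·2131+132)/2911⌋ − ⌊(63·2131+132)/2911⌋ = ⌊136516/2911⌋ − ⌊134385/2911⌋ = 46 − 46 = 0
n=64: ⌊(65·2131+132)/2911⌋ − ⌊(64·2131+132)/2911⌋ = ⌊138647/2911⌋ − ⌊136516/2911⌋ = 47 − 46 = 1
n=65: ⌊(66·2131+132)/2911⌋ − ⌊(65·2131+132)/2911⌋ = ⌊140778/2911⌋ − ⌊138647/2911⌋ = 48 − 47 = 1
n=66: ⌊(67·2131+132)/2911⌋ − ⌊(66·2131+132)/2911⌋ = ⌊142909/2911⌋ − ⌊140778/2911⌋ = 49 − 48 = 1
n=67: ⌊(68·2131+132)/2911⌋ − ⌊(67·2131+132)/2911⌋ = ⌊145040/2911⌋ − ⌊142909/2911⌋ = 49 − 49 = 0
n=68: ⌊(69·2131+132)/2911⌋ − ⌊(68·2131+132)/2911⌋ = ⌊147171/2911⌋ − ⌊145040/2911⌋ = 50 − 49 = 1
n=69: ⌊(70·2131+132)/2911⌋ − ⌊(69·2131+132)/2911⌋ = ⌊149302/2911⌋ − ⌊147171/2911⌋ = 51 − 50 = 1
n=70: ⌊(71·2131+132)/2911⌋ − ⌊(70·2131+132)/2911⌋ = ⌊151433/2911⌋ − ⌊149302/2911⌋ = 52 − 51 = 1
n=71: ⌊(72·2131+132)/2911⌋ − ⌊(71·2131+132)/2911⌋ = ⌊153564/2911⌋ − ⌊151433/2911⌋ = 52 − 52 = 0
n=72: ⌊(73·2131+132)/2911⌋ − ⌊(72·2131+132)/2911⌋ = ⌊155695/2911⌋ − ⌊153564/2911⌋ = 53 − 52 = 1
n=73: ⌊(74·2131+132)/2911⌋ − ⌊(73·2131+132)/2911⌋ = ⌊157826/2911⌋ − ⌊155695/2911⌋ = 54 − 53 = 1
n=74: ⌊(75·2131+132)/2911⌋ − ⌊(74·2131+132)/2911⌋ = ⌊159957/2911⌋ − ⌊157826/2911⌋ = 54 − 54 = 0
n=75: ⌊(76·2131+132)/2911⌋ − ⌊(75·2131+132)/2911⌋ = ⌊162088/2911⌋ − ⌊159957/2911⌋ = 55 − 54 = 1
n=76: ⌊(77·2131+132)/2911⌋ − ⌊(76·2131+132)/2911⌋ = ⌊164219/2911⌋ − ⌊162088/2911⌋ = 56 − 55 = 1
n=77: ⌊(78·2131+132)/2911⌋ − ⌊(77·2131+132)/2911⌋ = ⌊166350/2911⌋ − ⌊164219/2911⌋ = 57 − 56 = 1
n=78: ⌊(79·2131+132)/2911⌋ − ⌊(78·2131+132)/2911⌋ = ⌊168481/2911⌋ − ⌊166350/2911⌋ = 57 − 57 = 0
n=79: ⌊(80·2131+132)/2911⌋ − ⌊(79·2131+132)/2911⌋ = ⌊170612/2911⌋ − ⌊168481/2911⌋ = 58 − 57 = 1
n=80: ⌊(81·2131+132)/2911⌋ − ⌊(80·2131+132)/2911⌋ = ⌊172743/2911⌋ − ⌊170612/2911⌋ = 59 − 58 = 1
n=81: ⌊(82·2131+132)/2911⌋ − ⌊(81·2131+132)/2911⌋ = ⌊174874/2911⌋ − ⌊172743/2911⌋ = 60 − 59 = 1
n=82: ⌊(83·2131+132)/2911⌋ − ⌊(82·2131+132)/2911⌋ = ⌊177005/2911⌋ − ⌊174874/2911⌋ = 60 − 60 = 0
n=83: ⌊(84·2131+132)/2911⌋ − ⌊(83·2131+132)/2911⌋ = ⌊179136/2911⌋ − ⌊177005/2911⌋ = 61 − 60 = 1
n=84: ⌊(85·2131+132)/2911⌋ − ⌊(84·2131+132)/2911⌋ = ⌊181267/2911⌋ − ⌊179136/2911⌋ = 62 − 61 = 1
n=85: ⌊(86·2131+132)/2911⌋ − ⌊(85·2131+132)/2911⌋ = ⌊183398/2911⌋ − ⌊181267/2911⌋ = 63 − 62 = 1
n=86: ⌊(87·2131+132)/2911⌋ − ⌊(86·2131+132)/2911⌋ = ⌊185529/2911⌋ − ⌊183398/2911⌋ = 63 − 63 = 0
n=87: ⌊(88·2131+132)/2911⌋ − ⌊(87·2131+132)/2911⌋ = ⌊187660/2911⌋ − ⌊185529/2911⌋ = 64 − 63 = 1
n=88: ⌊(89·2131+132)/2911⌋ − ⌊(88·2131+132)/2911⌋ = ⌊189791/2911⌋ − ⌊187660/2911⌋ = 65 − 64 = 1
n=89: ⌊(90·2131+132)/2911⌋ − ⌊(89·2131+132)/2911⌋ = ⌊191922/2911⌋ − ⌊189791/2911⌋ = 65 − 65 = 0
n=90: ⌊(91·2131+132)/2911⌋ − ⌊(90·2131+132)/2911⌋ = ⌊194053/2911⌋ − ⌊191922/2911⌋ = 66 − 65 = 1

0110111011101110110111011101110110111011101101110111011101101110111011101101110111011101101
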